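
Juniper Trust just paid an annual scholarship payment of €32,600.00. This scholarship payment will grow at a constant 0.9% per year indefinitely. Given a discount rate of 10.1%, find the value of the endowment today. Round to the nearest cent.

€357536.96

D₁ = D₀ × (1 + g) = €32,600.00 × 1.009 = €32,893.4000
Growing perpetuity: P = D₁ / (r − g) = €32,893.4000 / (0.101 − 0.009) = €357,536.96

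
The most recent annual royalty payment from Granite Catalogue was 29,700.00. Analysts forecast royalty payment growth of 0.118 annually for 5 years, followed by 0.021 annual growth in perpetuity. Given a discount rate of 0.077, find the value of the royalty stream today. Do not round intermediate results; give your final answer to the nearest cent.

819062.02

D_1 = 33204.60000
D_2 = 37122.74280
D_3 = 41503.22645
D_4 = 46400.60717
D_5 = 51875.87882
Terminal value at year 5: TV = D_5×(1+g_2)/(r−g_2) = 52965.27227/0.056 = 945808.43345
P_0 = D_1/(1+r)^1 + D_2/(1+r)^2 + D_3/(1+r)^3 + D_4/(1+r)^4 + D_5/(1+r)^5 + TV/(1+r)^5
    = 30830.64067 + 32004.32337 + 33222.68665 + 34487.43146 + 35800.32346 + 652716.61168 = 819062.01729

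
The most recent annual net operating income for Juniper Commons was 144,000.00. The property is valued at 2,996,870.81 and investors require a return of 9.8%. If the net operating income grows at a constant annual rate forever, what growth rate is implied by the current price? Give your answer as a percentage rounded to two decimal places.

4.77%

P = D₀(1+g)/(r−g) ⇒ P(r−g) = D₀(1+g) ⇒ g(P+D₀) = P·r − D₀
g = (P·r − D₀)/(P + D₀) = (2,996,870.81×0.098 − 144,000.00) / (2,996,870.81 + 144,000.00) = 0.047660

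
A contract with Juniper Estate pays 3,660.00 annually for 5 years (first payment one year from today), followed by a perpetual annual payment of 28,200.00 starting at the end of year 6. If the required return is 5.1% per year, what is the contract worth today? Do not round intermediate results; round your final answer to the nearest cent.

PV of 5-year annuity: 3,660.00 × [1 − (1+0.051)^−5] / 0.051 = 15802.17731
Perpetuity value at year 5: 28,200.00 / 0.051 = 552941.17647
PV of perpetuity: 552941.17647 / (1+0.051)^5 = 431186.69559
Total PV = 15802.17731 + 431186.69559 = 446988.87289

446988.87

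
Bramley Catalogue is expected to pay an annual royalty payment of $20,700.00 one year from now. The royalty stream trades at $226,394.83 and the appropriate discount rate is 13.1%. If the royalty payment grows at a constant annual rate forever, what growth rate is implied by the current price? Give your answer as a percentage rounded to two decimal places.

P = D₁/(r−g) ⇒ g = r − D₁/P = 0.131 − $20,700.00/$226,394.83 = 0.039567

3.96%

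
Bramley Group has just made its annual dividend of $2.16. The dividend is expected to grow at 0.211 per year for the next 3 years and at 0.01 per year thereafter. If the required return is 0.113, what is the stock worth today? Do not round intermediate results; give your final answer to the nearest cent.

D_1 = 2.61576
D_2 = 3.16769
D_3 = 3.83607
Terminal value at year 3: TV = D_3×(1+g_2)/(r−g_2) = 3.87443/0.103 = 37.61580
P_0 = D_1/(1+r)^1 + D_2/(1+r)^2 + D_3/(1+r)^3 + TV/(1+r)^3
    = 2.35019 + 2.55712 + 2.78228 + 27.28254 = 34.97213

$34.97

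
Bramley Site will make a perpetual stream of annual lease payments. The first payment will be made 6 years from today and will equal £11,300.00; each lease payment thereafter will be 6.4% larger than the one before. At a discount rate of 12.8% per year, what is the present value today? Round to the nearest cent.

Value at end of year 5: C₁ / (r − g) = £11,300.00 / (0.128 − 0.064) = £176,562.5000
Discount to today: PV = £176,562.5000 / (1 + 0.128)^5 = £176,562.5000 / 1.826188 = £96,683.64

£96683.64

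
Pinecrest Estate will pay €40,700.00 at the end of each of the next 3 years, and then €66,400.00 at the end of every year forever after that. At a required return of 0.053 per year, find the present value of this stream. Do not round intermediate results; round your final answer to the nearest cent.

€1183234.29

PV of 3-year annuity: €40,700.00 × [1 − (1+0.053)^−3] / 0.053 = 110216.07146
Perpetuity value at year 3: €66,400.00 / 0.053 = 1252830.18868
PV of perpetuity: 1252830.18868 / (1+0.053)^3 = 1073018.21951
Total PV = 110216.07146 + 1073018.21951 = 1183234.29097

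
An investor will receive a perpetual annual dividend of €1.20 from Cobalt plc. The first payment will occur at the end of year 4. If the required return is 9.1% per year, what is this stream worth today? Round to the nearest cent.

Value at end of year 3: C / r = €1.20 / 0.091 = €13.1868
Discount to today: PV = €13.1868 / (1 + 0.091)^3 = €13.1868 / 1.298597 = €10.15

€10.15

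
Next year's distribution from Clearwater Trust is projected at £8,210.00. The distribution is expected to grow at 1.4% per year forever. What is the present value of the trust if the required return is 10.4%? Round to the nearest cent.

£91222.22

Growing perpetuity: P = D₁ / (r − g) = £8,210.0000 / (0.104 − 0.014) = £91,222.22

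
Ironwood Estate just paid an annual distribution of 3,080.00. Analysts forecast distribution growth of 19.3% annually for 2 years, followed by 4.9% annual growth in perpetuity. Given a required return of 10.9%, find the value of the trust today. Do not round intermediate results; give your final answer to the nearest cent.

D_1 = 3674.44000
D_2 = 4383.60692
Terminal value at year 2: TV = D_2×(1+g_2)/(r−g_2) = 4598.40366/0.06 = 76640.06098
P_0 = D_1/(1+r)^1 + D_2/(1+r)^2 + TV/(1+r)^2
    = 3313.29125 + 3564.25290 + 62315.02152 = 69192.56567

69192.57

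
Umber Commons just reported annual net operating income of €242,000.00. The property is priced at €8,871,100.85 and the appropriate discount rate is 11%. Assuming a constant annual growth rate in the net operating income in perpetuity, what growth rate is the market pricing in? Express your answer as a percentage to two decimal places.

P = D₀(1+g)/(r−g) ⇒ P(r−g) = D₀(1+g) ⇒ g(P+D₀) = P·r − D₀
g = (P·r − D₀)/(P + D₀) = (€8,871,100.85×0.11 − €242,000.00) / (€8,871,100.85 + €242,000.00) = 0.080524

8.05%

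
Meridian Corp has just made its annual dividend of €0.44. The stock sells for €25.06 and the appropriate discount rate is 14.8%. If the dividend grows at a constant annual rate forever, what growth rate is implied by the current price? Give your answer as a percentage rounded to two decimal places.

P = D₀(1+g)/(r−g) ⇒ P(r−g) = D₀(1+g) ⇒ g(P+D₀) = P·r − D₀
g = (P·r − D₀)/(P + D₀) = (€25.06×0.148 − €0.44) / (€25.06 + €0.44) = 0.128191

12.82%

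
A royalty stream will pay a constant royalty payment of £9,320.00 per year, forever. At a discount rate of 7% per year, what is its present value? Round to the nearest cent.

Level perpetuity: PV = C / r = £9,320.00 / 0.07 = £133,142.86

£133142.86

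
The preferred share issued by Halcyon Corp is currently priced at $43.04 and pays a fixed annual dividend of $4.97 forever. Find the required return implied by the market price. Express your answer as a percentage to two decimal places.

P = C/r ⇒ r = C/P = $4.97/$43.04 = 0.115474

11.55%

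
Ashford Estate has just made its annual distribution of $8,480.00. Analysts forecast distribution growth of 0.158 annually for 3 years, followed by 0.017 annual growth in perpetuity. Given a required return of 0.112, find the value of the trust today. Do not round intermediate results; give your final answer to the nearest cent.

D_1 = 9819.84000
D_2 = 11371.37472
D_3 = 13168.05193
Terminal value at year 3: TV = D_3×(1+g_2)/(r−g_2) = 13391.90881/0.095 = 140967.46114
P_0 = D_1/(1+r)^1 + D_2/(1+r)^2 + D_3/(1+r)^3 + TV/(1+r)^3
    = 8830.79137 + 9196.09389 + 9576.50784 + 102519.03660 = 130122.42969

$130122.43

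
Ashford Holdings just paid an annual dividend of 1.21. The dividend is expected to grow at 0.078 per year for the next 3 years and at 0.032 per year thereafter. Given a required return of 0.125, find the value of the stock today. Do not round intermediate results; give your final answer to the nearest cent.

15.15

D_1 = 1.30438
D_2 = 1.40612
D_3 = 1.51580
Terminal value at year 3: TV = D_3×(1+g_2)/(r−g_2) = 1.56430/0.093 = 16.82048
P_0 = D_1/(1+r)^1 + D_2/(1+r)^2 + D_3/(1+r)^3 + TV/(1+r)^3
    = 1.15945 + 1.11101 + 1.06459 + 11.81356 = 15.14861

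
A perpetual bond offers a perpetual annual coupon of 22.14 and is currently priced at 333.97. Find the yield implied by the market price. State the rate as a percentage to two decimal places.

6.63%

P = C/r ⇒ r = C/P = 22.14/333.97 = 0.066293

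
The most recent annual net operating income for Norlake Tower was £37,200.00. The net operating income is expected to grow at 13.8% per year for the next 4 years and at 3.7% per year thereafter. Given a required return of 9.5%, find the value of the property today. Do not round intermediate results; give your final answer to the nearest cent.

£939894.16

D_1 = 42333.60000
D_2 = 48175.63680
D_3 = 54823.87468
D_4 = 62389.56938
Terminal value at year 4: TV = D_4×(1+g_2)/(r−g_2) = 64697.98345/0.058 = 1115482.47330
P_0 = D_1/(1+r)^1 + D_2/(1+r)^2 + D_3/(1+r)^3 + D_4/(1+r)^4 + TV/(1+r)^4
    = 38660.82192 + 40179.00945 + 41756.81530 + 43396.58065 + 775900.93326 = 939894.16056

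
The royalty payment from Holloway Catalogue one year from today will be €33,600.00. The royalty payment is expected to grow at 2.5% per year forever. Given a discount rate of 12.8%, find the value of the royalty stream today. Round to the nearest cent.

€326213.59

Growing perpetuity: P = D₁ / (r − g) = €33,600.0000 / (0.128 − 0.025) = €326,213.59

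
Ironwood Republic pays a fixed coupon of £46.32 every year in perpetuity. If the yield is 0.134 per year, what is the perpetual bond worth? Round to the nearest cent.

Level perpetuity: PV = C / r = £46.32 / 0.134 = £345.67

£345.67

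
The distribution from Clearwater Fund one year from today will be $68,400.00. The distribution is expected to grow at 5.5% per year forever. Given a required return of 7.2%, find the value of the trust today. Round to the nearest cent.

Growing perpetuity: P = D₁ / (r − g) = $68,400.0000 / (0.072 − 0.055) = $4,023,529.41

$4023529.41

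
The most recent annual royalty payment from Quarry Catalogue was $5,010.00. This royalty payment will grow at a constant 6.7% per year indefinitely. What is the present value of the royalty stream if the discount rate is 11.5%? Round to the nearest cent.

D₁ = D₀ × (1 + g) = $5,010.00 × 1.067 = $5,345.6700
Growing perpetuity: P = D₁ / (r − g) = $5,345.6700 / (0.115 − 0.067) = $111,368.13

$111368.13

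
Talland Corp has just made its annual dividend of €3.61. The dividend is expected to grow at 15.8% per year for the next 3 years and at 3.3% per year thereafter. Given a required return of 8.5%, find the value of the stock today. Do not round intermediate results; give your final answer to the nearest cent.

D_1 = 4.18038
D_2 = 4.84088
D_3 = 5.60574
Terminal value at year 3: TV = D_3×(1+g_2)/(r−g_2) = 5.79073/0.052 = 111.36016
P_0 = D_1/(1+r)^1 + D_2/(1+r)^2 + D_3/(1+r)^3 + TV/(1+r)^3
    = 3.85288 + 4.11211 + 4.38878 + 87.18477 = 99.53855

€99.54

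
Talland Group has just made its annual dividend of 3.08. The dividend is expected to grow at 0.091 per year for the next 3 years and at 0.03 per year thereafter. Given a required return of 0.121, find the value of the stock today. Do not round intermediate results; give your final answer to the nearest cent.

D_1 = 3.36028
D_2 = 3.66607
D_3 = 3.99968
Terminal value at year 3: TV = D_3×(1+g_2)/(r−g_2) = 4.11967/0.091 = 45.27107
P_0 = D_1/(1+r)^1 + D_2/(1+r)^2 + D_3/(1+r)^3 + TV/(1+r)^3
    = 2.99757 + 2.91735 + 2.83928 + 32.13690 = 40.89110

40.89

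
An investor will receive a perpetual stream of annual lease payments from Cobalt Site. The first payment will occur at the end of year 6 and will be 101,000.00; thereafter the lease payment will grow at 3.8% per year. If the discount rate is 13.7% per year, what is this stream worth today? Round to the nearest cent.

Value at end of year 5: C₁ / (r − g) = 101,000.00 / (0.137 − 0.038) = 1,020,202.0202
Discount to today: PV = 1,020,202.0202 / (1 + 0.137)^5 = 1,020,202.0202 / 1.900213 = 536,888.20

536888.20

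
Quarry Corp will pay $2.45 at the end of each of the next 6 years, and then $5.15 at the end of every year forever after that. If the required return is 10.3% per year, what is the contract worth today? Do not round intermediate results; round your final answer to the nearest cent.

$38.34

PV of 6-year annuity: $2.45 × [1 − (1+0.103)^−6] / 0.103 = 10.57723
Perpetuity value at year 6: $5.15 / 0.103 = 50.00000
PV of perpetuity: 50.00000 / (1+0.103)^6 = 27.76623
Total PV = 10.57723 + 27.76623 = 38.34346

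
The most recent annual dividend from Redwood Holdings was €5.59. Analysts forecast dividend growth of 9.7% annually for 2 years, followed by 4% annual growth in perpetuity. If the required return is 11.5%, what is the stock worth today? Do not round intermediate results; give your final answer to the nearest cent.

D_1 = 6.13223
D_2 = 6.72706
Terminal value at year 2: TV = D_2×(1+g_2)/(r−g_2) = 6.99614/0.075 = 93.28185
P_0 = D_1/(1+r)^1 + D_2/(1+r)^2 + TV/(1+r)^2
    = 5.49976 + 5.41097 + 75.03215 = 85.94288

€85.94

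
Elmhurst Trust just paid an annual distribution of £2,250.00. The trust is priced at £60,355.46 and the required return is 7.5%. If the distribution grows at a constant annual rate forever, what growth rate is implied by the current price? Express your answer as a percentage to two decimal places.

P = D₀(1+g)/(r−g) ⇒ P(r−g) = D₀(1+g) ⇒ g(P+D₀) = P·r − D₀
g = (P·r − D₀)/(P + D₀) = (£60,355.46×0.075 − £2,250.00) / (£60,355.46 + £2,250.00) = 0.036365

3.64%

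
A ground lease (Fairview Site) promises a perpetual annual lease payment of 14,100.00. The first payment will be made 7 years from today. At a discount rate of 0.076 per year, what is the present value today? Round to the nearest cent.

Value at end of year 6: C / r = 14,100.00 / 0.076 = 185,526.3158
Discount to today: PV = 185,526.3158 / (1 + 0.076)^6 = 185,526.3158 / 1.551935 = 119,545.13

119545.13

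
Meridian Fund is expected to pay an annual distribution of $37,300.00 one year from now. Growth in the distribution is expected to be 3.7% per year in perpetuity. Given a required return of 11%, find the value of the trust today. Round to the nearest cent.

Growing perpetuity: P = D₁ / (r − g) = $37,300.0000 / (0.11 − 0.037) = $510,958.90

$510958.90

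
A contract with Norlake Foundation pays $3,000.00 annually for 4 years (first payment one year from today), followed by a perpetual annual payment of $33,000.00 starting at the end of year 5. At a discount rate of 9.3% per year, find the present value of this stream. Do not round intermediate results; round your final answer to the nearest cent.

PV of 4-year annuity: $3,000.00 × [1 − (1+0.093)^−4] / 0.093 = 9655.50308
Perpetuity value at year 4: $33,000.00 / 0.093 = 354838.70968
PV of perpetuity: 354838.70968 / (1+0.093)^4 = 248628.17579
Total PV = 9655.50308 + 248628.17579 = 258283.67887

$258283.68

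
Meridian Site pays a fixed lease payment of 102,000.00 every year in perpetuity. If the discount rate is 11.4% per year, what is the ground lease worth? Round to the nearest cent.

Level perpetuity: PV = C / r = 102,000.00 / 0.114 = 894,736.84

894736.84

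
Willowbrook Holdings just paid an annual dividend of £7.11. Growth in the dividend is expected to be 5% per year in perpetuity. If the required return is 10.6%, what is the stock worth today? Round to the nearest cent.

£133.31

D₁ = D₀ × (1 + g) = £7.11 × 1.05 = £7.4655
Growing perpetuity: P = D₁ / (r − g) = £7.4655 / (0.106 − 0.05) = £133.31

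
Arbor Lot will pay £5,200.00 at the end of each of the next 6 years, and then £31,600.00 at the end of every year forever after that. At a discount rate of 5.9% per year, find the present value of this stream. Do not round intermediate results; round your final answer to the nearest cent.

PV of 6-year annuity: £5,200.00 × [1 − (1+0.059)^−6] / 0.059 = 25650.62240
Perpetuity value at year 6: £31,600.00 / 0.059 = 535593.22034
PV of perpetuity: 535593.22034 / (1+0.059)^6 = 379716.36114
Total PV = 25650.62240 + 379716.36114 = 405366.98354

£405366.98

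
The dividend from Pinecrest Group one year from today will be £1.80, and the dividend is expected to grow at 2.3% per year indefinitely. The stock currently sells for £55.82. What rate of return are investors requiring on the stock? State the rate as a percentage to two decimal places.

5.52%

P = D₁/(r − g) ⇒ r = D₁/P + g = £1.8000/£55.82 + 0.023 = 0.032247 + 0.023 = 0.055247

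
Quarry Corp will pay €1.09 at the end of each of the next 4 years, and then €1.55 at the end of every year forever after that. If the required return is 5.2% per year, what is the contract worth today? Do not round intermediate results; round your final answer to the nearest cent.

€28.18

PV of 4-year annuity: €1.09 × [1 − (1+0.052)^−4] / 0.052 = 3.84720
Perpetuity value at year 4: €1.55 / 0.052 = 29.80769
PV of perpetuity: 29.80769 / (1+0.052)^4 = 24.33691
Total PV = 3.84720 + 24.33691 = 28.18410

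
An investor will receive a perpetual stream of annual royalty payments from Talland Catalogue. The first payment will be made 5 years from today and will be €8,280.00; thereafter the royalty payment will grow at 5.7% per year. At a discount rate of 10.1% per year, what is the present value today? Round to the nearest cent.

€128064.39

Value at end of year 4: C₁ / (r − g) = €8,280.00 / (0.101 − 0.057) = €188,181.8182
Discount to today: PV = €188,181.8182 / (1 + 0.101)^4 = €188,181.8182 / 1.469431 = €128,064.39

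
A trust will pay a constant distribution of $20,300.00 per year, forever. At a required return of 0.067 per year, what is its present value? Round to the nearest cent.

$302985.07

Level perpetuity: PV = C / r = $20,300.00 / 0.067 = $302,985.07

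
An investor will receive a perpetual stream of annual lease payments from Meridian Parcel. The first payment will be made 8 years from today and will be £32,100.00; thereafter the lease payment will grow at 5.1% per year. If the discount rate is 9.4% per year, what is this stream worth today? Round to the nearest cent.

£398029.56

Value at end of year 7: C₁ / (r − g) = £32,100.00 / (0.094 − 0.051) = £746,511.6279
Discount to today: PV = £746,511.6279 / (1 + 0.094)^7 = £746,511.6279 / 1.875518 = £398,029.56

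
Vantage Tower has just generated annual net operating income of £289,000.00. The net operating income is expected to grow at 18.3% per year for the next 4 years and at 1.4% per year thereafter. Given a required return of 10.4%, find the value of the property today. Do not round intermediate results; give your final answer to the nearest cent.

£5671089.37

D_1 = 341887.00000
D_2 = 404452.32100
D_3 = 478467.09574
D_4 = 566026.57426
Terminal value at year 4: TV = D_4×(1+g_2)/(r−g_2) = 573950.94630/0.09 = 6377232.73671
P_0 = D_1/(1+r)^1 + D_2/(1+r)^2 + D_3/(1+r)^3 + D_4/(1+r)^4 + TV/(1+r)^4
    = 309680.25362 + 331840.34424 + 355586.16597 + 381031.19053 + 4292951.41328 = 5671089.36763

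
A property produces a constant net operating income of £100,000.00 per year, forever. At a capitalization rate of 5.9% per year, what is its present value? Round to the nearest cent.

Level perpetuity: PV = C / r = £100,000.00 / 0.059 = £1,694,915.25

£1694915.25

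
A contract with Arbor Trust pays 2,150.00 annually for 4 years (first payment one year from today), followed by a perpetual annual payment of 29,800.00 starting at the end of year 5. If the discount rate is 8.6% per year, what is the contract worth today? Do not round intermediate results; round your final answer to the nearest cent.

256141.21

PV of 4-year annuity: 2,150.00 × [1 − (1+0.086)^−4] / 0.086 = 7026.99448
Perpetuity value at year 4: 29,800.00 / 0.086 = 346511.62791
PV of perpetuity: 346511.62791 / (1+0.086)^4 = 249114.21603
Total PV = 7026.99448 + 249114.21603 = 256141.21051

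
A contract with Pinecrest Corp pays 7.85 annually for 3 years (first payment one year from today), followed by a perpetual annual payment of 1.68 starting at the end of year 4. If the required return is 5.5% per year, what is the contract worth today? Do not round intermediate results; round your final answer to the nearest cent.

47.19

PV of 3-year annuity: 7.85 × [1 − (1+0.055)^−3] / 0.055 = 21.17878
Perpetuity value at year 3: 1.68 / 0.055 = 30.54545
PV of perpetuity: 30.54545 / (1+0.055)^3 = 26.01293
Total PV = 21.17878 + 26.01293 = 47.19170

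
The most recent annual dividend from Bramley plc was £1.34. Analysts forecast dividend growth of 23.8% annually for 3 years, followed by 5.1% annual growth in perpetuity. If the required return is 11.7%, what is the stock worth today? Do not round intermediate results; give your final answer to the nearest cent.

£34.01

D_1 = 1.65892
D_2 = 2.05374
D_3 = 2.54253
Terminal value at year 3: TV = D_3×(1+g_2)/(r−g_2) = 2.67220/0.066 = 40.48792
P_0 = D_1/(1+r)^1 + D_2/(1+r)^2 + D_3/(1+r)^3 + TV/(1+r)^3
    = 1.48516 + 1.64604 + 1.82435 + 29.05133 = 34.00687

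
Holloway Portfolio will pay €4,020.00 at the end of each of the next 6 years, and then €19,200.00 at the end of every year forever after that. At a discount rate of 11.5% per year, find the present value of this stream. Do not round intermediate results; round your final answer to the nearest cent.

€103651.46

PV of 6-year annuity: €4,020.00 × [1 − (1+0.115)^−6] / 0.115 = 16764.58201
Perpetuity value at year 6: €19,200.00 / 0.115 = 166956.52174
PV of perpetuity: 166956.52174 / (1+0.115)^6 = 86886.87630
Total PV = 16764.58201 + 86886.87630 = 103651.45832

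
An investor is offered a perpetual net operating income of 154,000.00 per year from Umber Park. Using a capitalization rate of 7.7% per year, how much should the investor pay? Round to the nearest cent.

2000000.00

Level perpetuity: PV = C / r = 154,000.00 / 0.077 = 2,000,000.00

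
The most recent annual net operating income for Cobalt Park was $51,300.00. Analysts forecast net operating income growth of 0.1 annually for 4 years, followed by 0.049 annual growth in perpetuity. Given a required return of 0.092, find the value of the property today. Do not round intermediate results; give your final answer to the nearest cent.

D_1 = 56430.00000
D_2 = 62073.00000
D_3 = 68280.30000
D_4 = 75108.33000
Terminal value at year 4: TV = D_4×(1+g_2)/(r−g_2) = 78788.63817/0.043 = 1832293.91093
P_0 = D_1/(1+r)^1 + D_2/(1+r)^2 + D_3/(1+r)^3 + D_4/(1+r)^4 + TV/(1+r)^4
    = 51675.82418 + 52054.40164 + 52435.75257 + 52819.89728 + 1288559.81963 = 1497545.69530

$1497545.70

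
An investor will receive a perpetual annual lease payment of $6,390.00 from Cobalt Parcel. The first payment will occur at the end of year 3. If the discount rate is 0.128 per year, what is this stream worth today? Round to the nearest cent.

$39234.91

Value at end of year 2: C / r = $6,390.00 / 0.128 = $49,921.8750
Discount to today: PV = $49,921.8750 / (1 + 0.128)^2 = $49,921.8750 / 1.272384 = $39,234.91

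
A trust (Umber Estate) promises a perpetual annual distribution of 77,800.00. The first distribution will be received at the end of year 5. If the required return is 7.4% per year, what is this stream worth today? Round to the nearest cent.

Value at end of year 4: C / r = 77,800.00 / 0.074 = 1,051,351.3514
Discount to today: PV = 1,051,351.3514 / (1 + 0.074)^4 = 1,051,351.3514 / 1.330507 = 790,188.59

790188.59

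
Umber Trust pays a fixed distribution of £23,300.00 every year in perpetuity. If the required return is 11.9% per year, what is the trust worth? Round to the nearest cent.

£195798.32

Level perpetuity: PV = C / r = £23,300.00 / 0.119 = £195,798.32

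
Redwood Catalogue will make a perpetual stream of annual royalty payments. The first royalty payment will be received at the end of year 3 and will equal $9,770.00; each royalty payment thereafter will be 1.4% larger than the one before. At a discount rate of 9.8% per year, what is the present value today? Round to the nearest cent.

$96474.07

Value at end of year 2: C₁ / (r − g) = $9,770.00 / (0.098 − 0.014) = $116,309.5238
Discount to today: PV = $116,309.5238 / (1 + 0.098)^2 = $116,309.5238 / 1.205604 = $96,474.07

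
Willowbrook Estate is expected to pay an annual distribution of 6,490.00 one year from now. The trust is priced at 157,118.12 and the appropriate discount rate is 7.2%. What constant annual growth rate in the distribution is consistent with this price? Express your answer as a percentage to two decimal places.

P = D₁/(r−g) ⇒ g = r − D₁/P = 0.072 − 6,490.00/157,118.12 = 0.030693

3.07%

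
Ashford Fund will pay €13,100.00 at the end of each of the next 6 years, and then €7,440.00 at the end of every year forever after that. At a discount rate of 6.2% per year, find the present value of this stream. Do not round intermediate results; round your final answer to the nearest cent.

€147658.02

PV of 6-year annuity: €13,100.00 × [1 − (1+0.062)^−6] / 0.062 = 64014.14440
Perpetuity value at year 6: €7,440.00 / 0.062 = 120000.00000
PV of perpetuity: 120000.00000 / (1+0.062)^6 = 83643.87524
Total PV = 64014.14440 + 83643.87524 = 147658.01964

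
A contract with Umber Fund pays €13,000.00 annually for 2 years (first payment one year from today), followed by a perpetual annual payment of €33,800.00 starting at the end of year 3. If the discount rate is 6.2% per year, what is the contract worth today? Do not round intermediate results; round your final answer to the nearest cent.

PV of 2-year annuity: €13,000.00 × [1 − (1+0.062)^−2] / 0.062 = 23767.47139
Perpetuity value at year 2: €33,800.00 / 0.062 = 545161.29032
PV of perpetuity: 545161.29032 / (1+0.062)^2 = 483365.86471
Total PV = 23767.47139 + 483365.86471 = 507133.33610

€507133.34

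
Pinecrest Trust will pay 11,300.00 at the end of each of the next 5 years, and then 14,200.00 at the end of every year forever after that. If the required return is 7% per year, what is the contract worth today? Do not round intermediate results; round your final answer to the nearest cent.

190966.57

PV of 5-year annuity: 11,300.00 × [1 − (1+0.07)^−5] / 0.07 = 46332.23103
Perpetuity value at year 5: 14,200.00 / 0.07 = 202857.14286
PV of perpetuity: 202857.14286 / (1+0.07)^5 = 144634.33927
Total PV = 46332.23103 + 144634.33927 = 190966.57029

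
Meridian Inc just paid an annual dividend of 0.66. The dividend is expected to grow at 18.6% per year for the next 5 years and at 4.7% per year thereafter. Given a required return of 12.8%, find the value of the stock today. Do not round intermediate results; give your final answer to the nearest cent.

14.81

D_1 = 0.78276
D_2 = 0.92835
D_3 = 1.10103
D_4 = 1.30582
D_5 = 1.54870
Terminal value at year 5: TV = D_5×(1+g_2)/(r−g_2) = 1.62149/0.081 = 20.01839
P_0 = D_1/(1+r)^1 + D_2/(1+r)^2 + D_3/(1+r)^3 + D_4/(1+r)^4 + D_5/(1+r)^5 + TV/(1+r)^5
    = 0.69394 + 0.72962 + 0.76713 + 0.80658 + 0.84805 + 10.96184 = 14.80716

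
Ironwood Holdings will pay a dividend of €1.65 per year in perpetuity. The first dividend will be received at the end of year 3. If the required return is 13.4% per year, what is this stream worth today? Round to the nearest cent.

€9.58

Value at end of year 2: C / r = €1.65 / 0.134 = €12.3134
Discount to today: PV = €12.3134 / (1 + 0.134)^2 = €12.3134 / 1.285956 = €9.58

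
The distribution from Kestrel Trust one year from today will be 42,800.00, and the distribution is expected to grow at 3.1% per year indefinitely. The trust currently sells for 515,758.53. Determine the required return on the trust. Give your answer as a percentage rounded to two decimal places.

11.40%

P = D₁/(r − g) ⇒ r = D₁/P + g = 42,800.0000/515,758.53 + 0.031 = 0.082985 + 0.031 = 0.113985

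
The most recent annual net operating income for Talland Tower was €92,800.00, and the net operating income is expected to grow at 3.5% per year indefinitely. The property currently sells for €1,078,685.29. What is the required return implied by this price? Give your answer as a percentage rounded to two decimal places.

D₁ = €92,800.00 × 1.035 = €96,048.0000
P = D₁/(r − g) ⇒ r = D₁/P + g = €96,048.0000/€1,078,685.29 + 0.035 = 0.089042 + 0.035 = 0.124042

12.40%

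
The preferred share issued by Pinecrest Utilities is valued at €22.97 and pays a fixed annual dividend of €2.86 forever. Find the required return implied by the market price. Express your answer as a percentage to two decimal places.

P = C/r ⇒ r = C/P = €2.86/€22.97 = 0.124510

12.45%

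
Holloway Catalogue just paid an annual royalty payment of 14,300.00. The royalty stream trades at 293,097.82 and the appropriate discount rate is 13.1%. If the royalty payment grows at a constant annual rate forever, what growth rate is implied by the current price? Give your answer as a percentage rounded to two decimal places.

P = D₀(1+g)/(r−g) ⇒ P(r−g) = D₀(1+g) ⇒ g(P+D₀) = P·r − D₀
g = (P·r − D₀)/(P + D₀) = (293,097.82×0.131 − 14,300.00) / (293,097.82 + 14,300.00) = 0.078386

7.84%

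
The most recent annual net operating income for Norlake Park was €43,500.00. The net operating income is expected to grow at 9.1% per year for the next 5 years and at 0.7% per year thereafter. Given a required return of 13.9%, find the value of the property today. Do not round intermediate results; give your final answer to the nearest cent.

D_1 = 47458.50000
D_2 = 51777.22350
D_3 = 56488.95084
D_4 = 61629.44536
D_5 = 67237.72489
Terminal value at year 5: TV = D_5×(1+g_2)/(r−g_2) = 67708.38897/0.132 = 512942.34066
P_0 = D_1/(1+r)^1 + D_2/(1+r)^2 + D_3/(1+r)^3 + D_4/(1+r)^4 + D_5/(1+r)^5 + TV/(1+r)^5
    = 41666.81299 + 39910.88058 + 38228.94707 + 36617.89399 + 35074.73427 + 267577.70768 = 459076.97658

€459076.98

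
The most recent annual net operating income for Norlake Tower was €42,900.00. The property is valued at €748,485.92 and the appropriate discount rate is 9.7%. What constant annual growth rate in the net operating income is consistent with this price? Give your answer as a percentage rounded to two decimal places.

3.75%

P = D₀(1+g)/(r−g) ⇒ P(r−g) = D₀(1+g) ⇒ g(P+D₀) = P·r − D₀
g = (P·r − D₀)/(P + D₀) = (€748,485.92×0.097 − €42,900.00) / (€748,485.92 + €42,900.00) = 0.037533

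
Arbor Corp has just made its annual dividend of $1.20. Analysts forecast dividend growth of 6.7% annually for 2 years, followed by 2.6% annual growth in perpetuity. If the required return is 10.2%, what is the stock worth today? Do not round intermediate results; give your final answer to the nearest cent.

D_1 = 1.28040
D_2 = 1.36619
Terminal value at year 2: TV = D_2×(1+g_2)/(r−g_2) = 1.40171/0.076 = 18.44352
P_0 = D_1/(1+r)^1 + D_2/(1+r)^2 + TV/(1+r)^2
    = 1.16189 + 1.12499 + 15.18730 = 17.47418

$17.47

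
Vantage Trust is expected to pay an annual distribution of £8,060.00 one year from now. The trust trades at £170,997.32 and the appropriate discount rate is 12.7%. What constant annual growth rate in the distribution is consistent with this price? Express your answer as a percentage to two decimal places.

7.99%

P = D₁/(r−g) ⇒ g = r − D₁/P = 0.127 − £8,060.00/£170,997.32 = 0.079865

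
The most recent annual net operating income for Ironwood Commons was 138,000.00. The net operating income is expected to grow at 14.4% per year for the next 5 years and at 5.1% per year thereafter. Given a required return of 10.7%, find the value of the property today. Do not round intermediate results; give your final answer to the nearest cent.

3815060.35

D_1 = 157872.00000
D_2 = 180605.56800
D_3 = 206612.76979
D_4 = 236365.00864
D_5 = 270401.56989
Terminal value at year 5: TV = D_5×(1+g_2)/(r−g_2) = 284192.04995/0.056 = 5074858.03483
P_0 = D_1/(1+r)^1 + D_2/(1+r)^2 + D_3/(1+r)^3 + D_4/(1+r)^4 + D_5/(1+r)^5 + TV/(1+r)^5
    = 142612.46612 + 147379.09778 + 152305.04775 + 157395.64104 + 162656.38062 + 3052711.71491 = 3815060.34824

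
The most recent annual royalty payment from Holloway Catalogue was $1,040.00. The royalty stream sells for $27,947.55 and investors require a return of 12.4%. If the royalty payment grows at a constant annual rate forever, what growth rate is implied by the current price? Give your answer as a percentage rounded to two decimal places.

8.37%

P = D₀(1+g)/(r−g) ⇒ P(r−g) = D₀(1+g) ⇒ g(P+D₀) = P·r − D₀
g = (P·r − D₀)/(P + D₀) = ($27,947.55×0.124 − $1,040.00) / ($27,947.55 + $1,040.00) = 0.083674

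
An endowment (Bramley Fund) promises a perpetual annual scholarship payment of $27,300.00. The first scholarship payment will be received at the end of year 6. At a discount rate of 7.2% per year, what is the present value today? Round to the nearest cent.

$267828.15

Value at end of year 5: C / r = $27,300.00 / 0.072 = $379,166.6667
Discount to today: PV = $379,166.6667 / (1 + 0.072)^5 = $379,166.6667 / 1.415709 = $267,828.15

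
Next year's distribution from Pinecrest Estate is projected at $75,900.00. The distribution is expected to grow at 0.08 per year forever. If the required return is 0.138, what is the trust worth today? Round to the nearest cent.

$1308620.69

Growing perpetuity: P = D₁ / (r − g) = $75,900.0000 / (0.138 − 0.08) = $1,308,620.69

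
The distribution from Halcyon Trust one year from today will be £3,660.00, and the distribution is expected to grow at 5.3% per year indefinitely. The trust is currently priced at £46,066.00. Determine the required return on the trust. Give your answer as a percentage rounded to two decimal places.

P = D₁/(r − g) ⇒ r = D₁/P + g = £3,660.0000/£46,066.00 + 0.053 = 0.079451 + 0.053 = 0.132451

13.25%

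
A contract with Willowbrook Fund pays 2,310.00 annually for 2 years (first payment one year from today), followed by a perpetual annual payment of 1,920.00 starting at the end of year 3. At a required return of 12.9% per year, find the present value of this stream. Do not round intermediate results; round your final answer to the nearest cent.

PV of 2-year annuity: 2,310.00 × [1 − (1+0.129)^−2] / 0.129 = 3858.33344
Perpetuity value at year 2: 1,920.00 / 0.129 = 14883.72093
PV of perpetuity: 14883.72093 / (1+0.129)^2 = 11676.79443
Total PV = 3858.33344 + 11676.79443 = 15535.12788

15535.13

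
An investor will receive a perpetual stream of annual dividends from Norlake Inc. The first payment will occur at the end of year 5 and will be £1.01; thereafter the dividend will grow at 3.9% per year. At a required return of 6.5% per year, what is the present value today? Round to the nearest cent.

Value at end of year 4: C₁ / (r − g) = £1.01 / (0.065 − 0.039) = £38.8462
Discount to today: PV = £38.8462 / (1 + 0.065)^4 = £38.8462 / 1.286466 = £30.20

£30.20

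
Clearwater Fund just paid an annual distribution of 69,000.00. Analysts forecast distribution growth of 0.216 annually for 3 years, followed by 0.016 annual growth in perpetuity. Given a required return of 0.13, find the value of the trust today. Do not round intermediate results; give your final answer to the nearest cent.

1006444.98

D_1 = 83904.00000
D_2 = 102027.26400
D_3 = 124065.15302
Terminal value at year 3: TV = D_3×(1+g_2)/(r−g_2) = 126050.19547/0.114 = 1105703.46906
P_0 = D_1/(1+r)^1 + D_2/(1+r)^2 + D_3/(1+r)^3 + TV/(1+r)^3
    = 74251.32743 + 79902.31342 + 85983.37444 + 766307.96866 = 1006444.98395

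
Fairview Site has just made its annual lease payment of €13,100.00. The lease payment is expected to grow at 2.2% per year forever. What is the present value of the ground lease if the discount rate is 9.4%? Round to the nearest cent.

D₁ = D₀ × (1 + g) = €13,100.00 × 1.022 = €13,388.2000
Growing perpetuity: P = D₁ / (r − g) = €13,388.2000 / (0.094 − 0.022) = €185,947.22

€185947.22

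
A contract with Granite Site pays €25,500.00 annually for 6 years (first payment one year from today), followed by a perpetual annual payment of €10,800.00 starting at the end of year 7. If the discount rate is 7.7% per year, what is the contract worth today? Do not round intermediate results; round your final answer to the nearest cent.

€208839.00

PV of 6-year annuity: €25,500.00 × [1 − (1+0.077)^−6] / 0.077 = 118964.01543
Perpetuity value at year 6: €10,800.00 / 0.077 = 140259.74026
PV of perpetuity: 140259.74026 / (1+0.077)^6 = 89874.98078
Total PV = 118964.01543 + 89874.98078 = 208838.99622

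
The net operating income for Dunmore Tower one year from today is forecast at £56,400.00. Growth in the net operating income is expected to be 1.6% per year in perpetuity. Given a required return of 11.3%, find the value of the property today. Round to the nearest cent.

£581443.30

Growing perpetuity: P = D₁ / (r − g) = £56,400.0000 / (0.113 − 0.016) = £581,443.30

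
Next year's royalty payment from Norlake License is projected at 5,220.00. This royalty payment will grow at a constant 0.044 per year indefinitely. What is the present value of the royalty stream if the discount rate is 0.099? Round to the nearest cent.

Growing perpetuity: P = D₁ / (r − g) = 5,220.0000 / (0.099 − 0.044) = 94,909.09

94909.09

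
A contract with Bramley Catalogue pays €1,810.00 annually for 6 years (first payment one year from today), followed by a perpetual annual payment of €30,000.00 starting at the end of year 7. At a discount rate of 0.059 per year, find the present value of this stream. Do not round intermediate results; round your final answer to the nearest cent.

PV of 6-year annuity: €1,810.00 × [1 − (1+0.059)^−6] / 0.059 = 8928.38972
Perpetuity value at year 6: €30,000.00 / 0.059 = 508474.57627
PV of perpetuity: 508474.57627 / (1+0.059)^6 = 360490.21627
Total PV = 8928.38972 + 360490.21627 = 369418.60599

€369418.61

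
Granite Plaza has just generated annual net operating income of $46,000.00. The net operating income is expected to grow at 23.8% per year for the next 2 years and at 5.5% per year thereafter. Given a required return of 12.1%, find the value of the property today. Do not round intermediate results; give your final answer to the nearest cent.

$1003706.00

D_1 = 56948.00000
D_2 = 70501.62400
Terminal value at year 2: TV = D_2×(1+g_2)/(r−g_2) = 74379.21332/0.066 = 1126957.77758
P_0 = D_1/(1+r)^1 + D_2/(1+r)^2 + TV/(1+r)^2
    = 50801.07047 + 56103.23394 + 896801.69402 = 1003705.99843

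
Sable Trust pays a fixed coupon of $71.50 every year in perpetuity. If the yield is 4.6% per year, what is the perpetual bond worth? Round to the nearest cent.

Level perpetuity: PV = C / r = $71.50 / 0.046 = $1,554.35

$1554.35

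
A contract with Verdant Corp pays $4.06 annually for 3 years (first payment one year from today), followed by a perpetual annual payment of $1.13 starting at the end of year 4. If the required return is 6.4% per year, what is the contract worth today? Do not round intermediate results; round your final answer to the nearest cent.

PV of 3-year annuity: $4.06 × [1 − (1+0.064)^−3] / 0.064 = 10.77261
Perpetuity value at year 3: $1.13 / 0.064 = 17.65625
PV of perpetuity: 17.65625 / (1+0.064)^3 = 14.65796
Total PV = 10.77261 + 14.65796 = 25.43057

$25.43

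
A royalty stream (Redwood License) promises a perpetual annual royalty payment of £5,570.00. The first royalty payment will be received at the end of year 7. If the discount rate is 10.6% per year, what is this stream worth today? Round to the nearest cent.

Value at end of year 6: C / r = £5,570.00 / 0.106 = £52,547.1698
Discount to today: PV = £52,547.1698 / (1 + 0.106)^6 = £52,547.1698 / 1.830336 = £28,709.03

£28709.03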